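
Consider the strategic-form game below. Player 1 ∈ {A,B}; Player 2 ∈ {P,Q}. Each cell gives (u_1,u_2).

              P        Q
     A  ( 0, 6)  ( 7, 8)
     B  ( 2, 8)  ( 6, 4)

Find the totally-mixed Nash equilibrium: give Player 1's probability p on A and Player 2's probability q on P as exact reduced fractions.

P1 indiff ⇒ q·0+(1-q)·7 = q·2+(1-q)·6 ⇒ q(-2) = (1-q)(-1) ⇒ q = 1/3
P2 indiff ⇒ p·6+(1-p)·8 = p·8+(1-p)·4 ⇒ p(-2) = (1-p)(-4) ⇒ p = 2/3

p=2/3, q=1/3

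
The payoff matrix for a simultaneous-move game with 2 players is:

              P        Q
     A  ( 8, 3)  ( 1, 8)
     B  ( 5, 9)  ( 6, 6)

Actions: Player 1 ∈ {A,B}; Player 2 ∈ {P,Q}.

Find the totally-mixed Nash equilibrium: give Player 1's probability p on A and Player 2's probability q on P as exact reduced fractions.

P1 indiff ⇒ q·8+(1-q)·1 = q·5+(1-q)·6 ⇒ q(3) = (1-q)(5) ⇒ q = 5/8
P2 indiff ⇒ p·3+(1-p)·9 = p·8+(1-p)·6 ⇒ p(-5) = (1-p)(-3) ⇒ p = 3/8

(p,q) = (3/8, 5/8)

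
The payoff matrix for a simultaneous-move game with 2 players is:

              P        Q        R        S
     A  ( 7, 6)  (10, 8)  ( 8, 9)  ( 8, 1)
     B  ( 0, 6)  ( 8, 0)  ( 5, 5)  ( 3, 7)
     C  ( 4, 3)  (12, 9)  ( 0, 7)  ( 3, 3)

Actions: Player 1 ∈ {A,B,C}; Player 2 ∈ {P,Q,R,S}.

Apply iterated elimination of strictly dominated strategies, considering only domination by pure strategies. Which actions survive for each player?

P1 drop B (A beats it: P:7>0 Q:10>8 R:8>5 S:8>3)
P2 drop P (Q beats it: A:8>6 C:9>3)
P2 drop S (Q beats it: A:8>1 C:9>3)
P1→{A,C} P2→{Q,R}

Remaining: P1:{A,C} P2:{Q,R}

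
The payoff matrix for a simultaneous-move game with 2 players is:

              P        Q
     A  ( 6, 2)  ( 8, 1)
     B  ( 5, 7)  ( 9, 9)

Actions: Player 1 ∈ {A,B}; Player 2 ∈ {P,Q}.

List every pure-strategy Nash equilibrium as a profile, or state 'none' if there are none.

Nash profiles: (A,P), (B,Q)

(A,P): NE
(A,Q): not NE [P1→B gives 9>8; P2→P gives 2>1]
(B,P): not NE [P1→A gives 6>5; P2→Q gives 9>7]
(B,Q): NE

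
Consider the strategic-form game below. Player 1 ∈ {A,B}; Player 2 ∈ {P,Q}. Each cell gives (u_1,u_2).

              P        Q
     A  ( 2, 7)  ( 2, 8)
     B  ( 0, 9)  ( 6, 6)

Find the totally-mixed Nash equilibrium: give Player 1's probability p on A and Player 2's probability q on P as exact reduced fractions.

P1 indiff ⇒ q·2+(1-q)·2 = q·0+(1-q)·6 ⇒ q(2) = (1-q)(4) ⇒ q = 2/3
P2 indiff ⇒ p·7+(1-p)·9 = p·8+(1-p)·6 ⇒ p(-1) = (1-p)(-3) ⇒ p = 3/4

(p,q) = (3/4, 2/3)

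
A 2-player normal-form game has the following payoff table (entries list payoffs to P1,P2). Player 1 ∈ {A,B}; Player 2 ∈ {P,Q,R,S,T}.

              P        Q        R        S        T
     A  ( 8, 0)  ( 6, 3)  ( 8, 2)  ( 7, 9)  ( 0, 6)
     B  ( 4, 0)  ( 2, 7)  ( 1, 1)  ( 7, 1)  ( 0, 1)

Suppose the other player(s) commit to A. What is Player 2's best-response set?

argmax u_2 = {S}

u_2(P vs A) = 0
u_2(Q vs A) = 3
u_2(R vs A) = 2
u_2(S vs A) = 9
u_2(T vs A) = 6
max payoff 9 at {S}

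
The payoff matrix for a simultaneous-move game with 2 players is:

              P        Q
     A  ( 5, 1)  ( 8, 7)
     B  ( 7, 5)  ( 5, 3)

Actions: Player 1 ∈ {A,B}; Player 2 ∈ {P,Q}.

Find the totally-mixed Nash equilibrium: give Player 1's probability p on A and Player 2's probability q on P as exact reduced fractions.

P1 indiff ⇒ q·5+(1-q)·8 = q·7+(1-q)·5 ⇒ q(-2) = (1-q)(-3) ⇒ q = 3/5
P2 indiff ⇒ p·1+(1-p)·5 = p·7+(1-p)·3 ⇒ p(-6) = (1-p)(-2) ⇒ p = 1/4

P1 mixes 1/4 on A; P2 mixes 3/5 on P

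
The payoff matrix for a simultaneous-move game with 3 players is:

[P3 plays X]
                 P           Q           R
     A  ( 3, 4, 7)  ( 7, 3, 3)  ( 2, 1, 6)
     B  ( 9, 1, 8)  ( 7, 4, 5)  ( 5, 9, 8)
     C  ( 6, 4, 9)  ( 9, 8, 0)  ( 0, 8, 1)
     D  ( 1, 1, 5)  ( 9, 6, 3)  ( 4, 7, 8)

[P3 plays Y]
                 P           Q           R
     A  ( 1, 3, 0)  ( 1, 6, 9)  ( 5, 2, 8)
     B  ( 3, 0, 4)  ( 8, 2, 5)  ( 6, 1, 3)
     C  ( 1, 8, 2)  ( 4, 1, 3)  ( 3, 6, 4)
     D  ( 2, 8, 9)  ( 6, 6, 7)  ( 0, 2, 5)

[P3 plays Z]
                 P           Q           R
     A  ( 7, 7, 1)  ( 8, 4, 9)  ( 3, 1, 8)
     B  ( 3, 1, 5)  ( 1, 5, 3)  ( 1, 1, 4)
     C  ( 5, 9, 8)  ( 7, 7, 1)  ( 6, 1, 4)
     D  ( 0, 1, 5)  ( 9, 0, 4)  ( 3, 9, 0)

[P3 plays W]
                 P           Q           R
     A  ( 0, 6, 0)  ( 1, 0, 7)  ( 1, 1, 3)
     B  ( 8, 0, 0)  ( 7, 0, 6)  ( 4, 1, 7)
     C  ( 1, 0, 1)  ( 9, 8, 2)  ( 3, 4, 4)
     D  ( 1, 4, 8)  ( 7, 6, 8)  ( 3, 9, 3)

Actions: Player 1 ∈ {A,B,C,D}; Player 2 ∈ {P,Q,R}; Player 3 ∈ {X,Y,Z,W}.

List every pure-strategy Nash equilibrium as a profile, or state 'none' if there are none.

PSNE = {(B,R,X)}

(A,P,X): not NE [P1→B gives 9>3]
(A,P,Y): not NE [P1→B gives 3>1; P2→Q gives 6>3; P3→X gives 7>0]
(A,P,Z): not NE [P3→X gives 7>1]
(A,P,W): not NE [P1→B gives 8>0; P3→X gives 7>0]
(A,Q,X): not NE [P1→D gives 9>7; P2→P gives 4>3; P3→Z gives 9>3]
(A,Q,Y): not NE [P1→B gives 8>1]
(A,Q,Z): not NE [P1→D gives 9>8; P2→P gives 7>4]
(A,Q,W): not NE [P1→C gives 9>1; P2→P gives 6>0; P3→Z gives 9>7]
(A,R,X): not NE [P1→B gives 5>2; P2→P gives 4>1; P3→Z gives 8>6]
(A,R,Y): not NE [P1→B gives 6>5; P2→Q gives 6>2]
(A,R,Z): not NE [P1→C gives 6>3; P2→P gives 7>1]
(A,R,W): not NE [P1→B gives 4>1; P2→P gives 6>1; P3→Z gives 8>3]
(B,P,X): not NE [P2→R gives 9>1]
(B,P,Y): not NE [P2→Q gives 2>0; P3→X gives 8>4]
(B,P,Z): not NE [P1→A gives 7>3; P2→Q gives 5>1; P3→X gives 8>5]
(B,P,W): not NE [P2→R gives 1>0; P3→X gives 8>0]
(B,Q,X): not NE [P1→D gives 9>7; P2→R gives 9>4; P3→W gives 6>5]
(B,Q,Y): not NE [P3→W gives 6>5]
(B,Q,Z): not NE [P1→D gives 9>1; P3→W gives 6>3]
(B,Q,W): not NE [P1→C gives 9>7; P2→R gives 1>0]
(B,R,X): NE
(B,R,Y): not NE [P2→Q gives 2>1; P3→X gives 8>3]
(B,R,Z): not NE [P1→C gives 6>1; P2→Q gives 5>1; P3→X gives 8>4]
(B,R,W): not NE [P3→X gives 8>7]
(C,P,X): not NE [P1→B gives 9>6; P2→R gives 8>4]
(C,P,Y): not NE [P1→B gives 3>1; P3→X gives 9>2]
(C,P,Z): not NE [P1→A gives 7>5; P3→X gives 9>8]
(C,P,W): not NE [P1→B gives 8>1; P2→Q gives 8>0; P3→X gives 9>1]
(C,Q,X): not NE [P3→Y gives 3>0]
(C,Q,Y): not NE [P1→B gives 8>4; P2→P gives 8>1]
(C,Q,Z): not NE [P1→D gives 9>7; P2→P gives 9>7; P3→Y gives 3>1]
(C,Q,W): not NE [P3→Y gives 3>2]
(C,R,X): not NE [P1→B gives 5>0; P3→W gives 4>1]
(C,R,Y): not NE [P1→B gives 6>3; P2→P gives 8>6]
(C,R,Z): not NE [P2→P gives 9>1]
(C,R,W): not NE [P1→B gives 4>3; P2→Q gives 8>4]
(D,P,X): not NE [P1→B gives 9>1; P2→R gives 7>1; P3→Y gives 9>5]
(D,P,Y): not NE [P1→B gives 3>2]
(D,P,Z): not NE [P1→A gives 7>0; P2→R gives 9>1; P3→Y gives 9>5]
(D,P,W): not NE [P1→B gives 8>1; P2→R gives 9>4; P3→Y gives 9>8]
(D,Q,X): not NE [P2→R gives 7>6; P3→W gives 8>3]
(D,Q,Y): not NE [P1→B gives 8>6; P2→P gives 8>6; P3→W gives 8>7]
(D,Q,Z): not NE [P2→R gives 9>0; P3→W gives 8>4]
(D,Q,W): not NE [P1→C gives 9>7; P2→R gives 9>6]
(D,R,X): not NE [P1→B gives 5>4]
(D,R,Y): not NE [P1→B gives 6>0; P2→P gives 8>2; P3→X gives 8>5]
(D,R,Z): not NE [P1→C gives 6>3; P3→X gives 8>0]
(D,R,W): not NE [P1→B gives 4>3; P3→X gives 8>3]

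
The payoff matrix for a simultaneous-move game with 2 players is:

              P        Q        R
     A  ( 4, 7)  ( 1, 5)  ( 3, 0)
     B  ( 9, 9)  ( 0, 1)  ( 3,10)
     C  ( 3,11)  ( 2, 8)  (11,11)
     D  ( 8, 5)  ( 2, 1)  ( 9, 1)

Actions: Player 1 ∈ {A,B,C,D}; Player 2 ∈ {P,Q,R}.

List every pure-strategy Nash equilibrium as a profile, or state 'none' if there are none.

(A,P): not NE [P1→B gives 9>4]
(A,Q): not NE [P1→D gives 2>1; P2→P gives 7>5]
(A,R): not NE [P1→C gives 11>3; P2→P gives 7>0]
(B,P): not NE [P2→R gives 10>9]
(B,Q): not NE [P1→D gives 2>0; P2→R gives 10>1]
(B,R): not NE [P1→C gives 11>3]
(C,P): not NE [P1→B gives 9>3]
(C,Q): not NE [P2→R gives 11>8]
(C,R): NE
(D,P): not NE [P1→B gives 9>8]
(D,Q): not NE [P2→P gives 5>1]
(D,R): not NE [P1→C gives 11>9; P2→P gives 5>1]

NE set: (C,R)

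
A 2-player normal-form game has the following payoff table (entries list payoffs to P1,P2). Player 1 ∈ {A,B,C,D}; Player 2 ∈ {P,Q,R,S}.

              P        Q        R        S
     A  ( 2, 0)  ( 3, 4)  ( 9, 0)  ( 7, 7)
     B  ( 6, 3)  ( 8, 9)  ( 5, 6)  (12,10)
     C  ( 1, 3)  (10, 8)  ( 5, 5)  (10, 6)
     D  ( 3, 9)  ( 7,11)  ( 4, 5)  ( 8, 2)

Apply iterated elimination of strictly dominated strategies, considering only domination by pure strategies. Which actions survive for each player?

Remaining: P1:{B,C} P2:{Q,S}

P1 drop D (B beats it: P:6>3 Q:8>7 R:5>4 S:12>8)
P2 drop P (Q beats it: A:4>0 B:9>3 C:8>3)
P2 drop R (Q beats it: A:4>0 B:9>6 C:8>5)
P1 drop A (B beats it: Q:8>3 S:12>7)
P1→{B,C} P2→{Q,S}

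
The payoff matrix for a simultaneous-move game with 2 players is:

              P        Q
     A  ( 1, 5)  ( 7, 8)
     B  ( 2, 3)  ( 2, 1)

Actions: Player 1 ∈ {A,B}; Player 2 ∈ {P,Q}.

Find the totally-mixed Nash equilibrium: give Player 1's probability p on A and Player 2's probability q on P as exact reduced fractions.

p=2/5, q=5/6

P1 indiff ⇒ q·1+(1-q)·7 = q·2+(1-q)·2 ⇒ q(-1) = (1-q)(-5) ⇒ q = 5/6
P2 indiff ⇒ p·5+(1-p)·3 = p·8+(1-p)·1 ⇒ p(-3) = (1-p)(-2) ⇒ p = 2/5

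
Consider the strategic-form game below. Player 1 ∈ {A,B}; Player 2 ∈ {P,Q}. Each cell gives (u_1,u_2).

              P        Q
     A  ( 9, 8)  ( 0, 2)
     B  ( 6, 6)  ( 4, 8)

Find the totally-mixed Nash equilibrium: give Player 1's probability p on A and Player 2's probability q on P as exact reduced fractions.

P1 indiff ⇒ q·9+(1-q)·0 = q·6+(1-q)·4 ⇒ q(3) = (1-q)(4) ⇒ q = 4/7
P2 indiff ⇒ p·8+(1-p)·6 = p·2+(1-p)·8 ⇒ p(6) = (1-p)(2) ⇒ p = 1/4

(p,q) = (1/4, 4/7)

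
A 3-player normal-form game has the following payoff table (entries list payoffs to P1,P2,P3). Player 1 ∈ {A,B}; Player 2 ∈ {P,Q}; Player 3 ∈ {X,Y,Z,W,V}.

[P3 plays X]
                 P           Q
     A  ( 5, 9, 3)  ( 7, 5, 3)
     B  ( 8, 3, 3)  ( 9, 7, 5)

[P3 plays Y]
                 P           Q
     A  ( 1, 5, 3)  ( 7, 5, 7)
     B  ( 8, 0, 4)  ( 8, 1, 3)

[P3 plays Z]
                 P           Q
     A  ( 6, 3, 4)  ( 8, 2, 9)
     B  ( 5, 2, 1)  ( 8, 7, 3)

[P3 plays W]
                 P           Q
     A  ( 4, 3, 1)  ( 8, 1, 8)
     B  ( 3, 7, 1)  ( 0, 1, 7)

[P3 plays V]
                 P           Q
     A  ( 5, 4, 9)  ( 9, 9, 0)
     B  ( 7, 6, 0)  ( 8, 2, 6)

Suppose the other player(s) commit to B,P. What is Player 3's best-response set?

u_3(X vs B,P) = 3
u_3(Y vs B,P) = 4
u_3(Z vs B,P) = 1
u_3(W vs B,P) = 1
u_3(V vs B,P) = 0
max payoff 4 at {Y}

P3 best: {Y}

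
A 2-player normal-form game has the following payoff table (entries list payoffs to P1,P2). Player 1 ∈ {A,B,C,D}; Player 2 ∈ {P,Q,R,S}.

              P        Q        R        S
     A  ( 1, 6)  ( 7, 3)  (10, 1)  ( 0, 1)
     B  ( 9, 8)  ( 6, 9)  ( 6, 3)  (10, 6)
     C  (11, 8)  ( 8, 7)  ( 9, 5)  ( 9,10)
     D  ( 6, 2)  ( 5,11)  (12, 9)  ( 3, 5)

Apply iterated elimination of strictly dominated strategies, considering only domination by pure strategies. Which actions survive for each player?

IESDS → P1:{B,C} P2:{P,Q,S}

P2 drop R (Q beats it: A:3>1 B:9>3 C:7>5 D:11>9)
P1 drop A (C beats it: P:11>1 Q:8>7 S:9>0)
P1 drop D (B beats it: P:9>6 Q:6>5 S:10>3)
P1→{B,C} P2→{P,Q,S}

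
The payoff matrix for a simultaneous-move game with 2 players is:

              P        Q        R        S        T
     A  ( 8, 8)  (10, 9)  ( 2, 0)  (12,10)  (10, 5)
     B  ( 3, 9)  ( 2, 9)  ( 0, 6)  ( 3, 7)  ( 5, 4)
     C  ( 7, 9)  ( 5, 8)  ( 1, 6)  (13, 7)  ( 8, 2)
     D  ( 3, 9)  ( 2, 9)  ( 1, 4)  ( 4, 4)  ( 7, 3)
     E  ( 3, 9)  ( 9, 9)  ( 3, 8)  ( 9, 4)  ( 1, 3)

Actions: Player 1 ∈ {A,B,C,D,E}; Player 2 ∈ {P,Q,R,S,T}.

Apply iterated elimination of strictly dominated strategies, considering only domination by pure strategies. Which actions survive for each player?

Survivors P1:{A,C} P2:{P,Q,S}

P1 drop B (A beats it: P:8>3 Q:10>2 R:2>0 S:12>3 T:10>5)
P1 drop D (A beats it: P:8>3 Q:10>2 R:2>1 S:12>4 T:10>7)
P2 drop R (P beats it: A:8>0 C:9>6 E:9>8)
P1 drop E (A beats it: P:8>3 Q:10>9 S:12>9 T:10>1)
P2 drop T (P beats it: A:8>5 C:9>2)
P1→{A,C} P2→{P,Q,S}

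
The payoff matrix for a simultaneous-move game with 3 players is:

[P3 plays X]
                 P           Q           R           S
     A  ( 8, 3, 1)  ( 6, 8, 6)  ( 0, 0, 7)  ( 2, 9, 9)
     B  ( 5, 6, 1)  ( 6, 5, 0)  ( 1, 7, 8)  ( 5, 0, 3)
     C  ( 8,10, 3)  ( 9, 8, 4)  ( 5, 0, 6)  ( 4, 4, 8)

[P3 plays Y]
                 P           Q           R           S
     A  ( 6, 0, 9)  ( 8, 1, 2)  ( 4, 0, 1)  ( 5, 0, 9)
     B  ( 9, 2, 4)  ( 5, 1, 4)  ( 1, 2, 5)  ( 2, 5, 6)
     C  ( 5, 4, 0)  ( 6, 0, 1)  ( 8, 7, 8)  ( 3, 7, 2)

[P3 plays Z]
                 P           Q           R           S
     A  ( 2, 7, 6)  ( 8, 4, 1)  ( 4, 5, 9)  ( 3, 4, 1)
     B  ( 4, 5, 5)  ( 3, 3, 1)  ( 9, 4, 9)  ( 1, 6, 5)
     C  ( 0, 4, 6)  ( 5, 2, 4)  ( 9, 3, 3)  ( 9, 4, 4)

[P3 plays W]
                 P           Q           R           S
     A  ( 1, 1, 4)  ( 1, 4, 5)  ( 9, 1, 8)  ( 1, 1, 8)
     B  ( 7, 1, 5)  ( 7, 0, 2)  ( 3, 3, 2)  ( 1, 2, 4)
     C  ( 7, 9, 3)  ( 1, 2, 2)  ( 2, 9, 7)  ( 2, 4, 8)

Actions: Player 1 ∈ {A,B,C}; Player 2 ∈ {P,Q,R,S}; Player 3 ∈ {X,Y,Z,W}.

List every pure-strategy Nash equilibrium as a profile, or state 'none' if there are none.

(A,P,X): not NE [P2→S gives 9>3; P3→Y gives 9>1]
(A,P,Y): not NE [P1→B gives 9>6; P2→Q gives 1>0]
(A,P,Z): not NE [P1→B gives 4>2; P3→Y gives 9>6]
(A,P,W): not NE [P1→C gives 7>1; P2→Q gives 4>1; P3→Y gives 9>4]
(A,Q,X): not NE [P1→C gives 9>6; P2→S gives 9>8]
(A,Q,Y): not NE [P3→X gives 6>2]
(A,Q,Z): not NE [P2→P gives 7>4; P3→X gives 6>1]
(A,Q,W): not NE [P1→B gives 7>1; P3→X gives 6>5]
(A,R,X): not NE [P1→C gives 5>0; P2→S gives 9>0; P3→Z gives 9>7]
(A,R,Y): not NE [P1→C gives 8>4; P2→Q gives 1>0; P3→Z gives 9>1]
(A,R,Z): not NE [P1→C gives 9>4; P2→P gives 7>5]
(A,R,W): not NE [P2→Q gives 4>1; P3→Z gives 9>8]
(A,S,X): not NE [P1→B gives 5>2]
(A,S,Y): not NE [P2→Q gives 1>0]
(A,S,Z): not NE [P1→C gives 9>3; P2→P gives 7>4; P3→Y gives 9>1]
(A,S,W): not NE [P1→C gives 2>1; P2→Q gives 4>1; P3→Y gives 9>8]
(B,P,X): not NE [P1→C gives 8>5; P2→R gives 7>6; P3→W gives 5>1]
(B,P,Y): not NE [P2→S gives 5>2; P3→W gives 5>4]
(B,P,Z): not NE [P2→S gives 6>5]
(B,P,W): not NE [P2→R gives 3>1]
(B,Q,X): not NE [P1→C gives 9>6; P2→R gives 7>5; P3→Y gives 4>0]
(B,Q,Y): not NE [P1→A gives 8>5; P2→S gives 5>1]
(B,Q,Z): not NE [P1→A gives 8>3; P2→S gives 6>3; P3→Y gives 4>1]
(B,Q,W): not NE [P2→R gives 3>0; P3→Y gives 4>2]
(B,R,X): not NE [P1→C gives 5>1; P3→Z gives 9>8]
(B,R,Y): not NE [P1→C gives 8>1; P2→S gives 5>2; P3→Z gives 9>5]
(B,R,Z): not NE [P2→S gives 6>4]
(B,R,W): not NE [P1→A gives 9>3; P3→Z gives 9>2]
(B,S,X): not NE [P2→R gives 7>0; P3→Y gives 6>3]
(B,S,Y): not NE [P1→A gives 5>2]
(B,S,Z): not NE [P1→C gives 9>1; P3→Y gives 6>5]
(B,S,W): not NE [P1→C gives 2>1; P2→R gives 3>2; P3→Y gives 6>4]
(C,P,X): not NE [P3→Z gives 6>3]
(C,P,Y): not NE [P1→B gives 9>5; P2→S gives 7>4; P3→Z gives 6>0]
(C,P,Z): not NE [P1→B gives 4>0]
(C,P,W): not NE [P3→Z gives 6>3]
(C,Q,X): not NE [P2→P gives 10>8]
(C,Q,Y): not NE [P1→A gives 8>6; P2→S gives 7>0; P3→Z gives 4>1]
(C,Q,Z): not NE [P1→A gives 8>5; P2→S gives 4>2]
(C,Q,W): not NE [P1→B gives 7>1; P2→R gives 9>2; P3→Z gives 4>2]
(C,R,X): not NE [P2→P gives 10>0; P3→Y gives 8>6]
(C,R,Y): NE
(C,R,Z): not NE [P2→S gives 4>3; P3→Y gives 8>3]
(C,R,W): not NE [P1→A gives 9>2; P3→Y gives 8>7]
(C,S,X): not NE [P1→B gives 5>4; P2→P gives 10>4]
(C,S,Y): not NE [P1→A gives 5>3; P3→W gives 8>2]
(C,S,Z): not NE [P3→W gives 8>4]
(C,S,W): not NE [P2→R gives 9>4]

PSNE = {(C,R,Y)}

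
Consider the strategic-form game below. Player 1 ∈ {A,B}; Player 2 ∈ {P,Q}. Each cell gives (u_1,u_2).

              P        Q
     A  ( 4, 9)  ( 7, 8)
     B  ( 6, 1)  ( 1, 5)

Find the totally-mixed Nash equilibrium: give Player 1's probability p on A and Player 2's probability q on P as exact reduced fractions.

P1 indiff ⇒ q·4+(1-q)·7 = q·6+(1-q)·1 ⇒ q(-2) = (1-q)(-6) ⇒ q = 3/4
P2 indiff ⇒ p·9+(1-p)·1 = p·8+(1-p)·5 ⇒ p(1) = (1-p)(4) ⇒ p = 4/5

P1 mixes 4/5 on A; P2 mixes 3/4 on P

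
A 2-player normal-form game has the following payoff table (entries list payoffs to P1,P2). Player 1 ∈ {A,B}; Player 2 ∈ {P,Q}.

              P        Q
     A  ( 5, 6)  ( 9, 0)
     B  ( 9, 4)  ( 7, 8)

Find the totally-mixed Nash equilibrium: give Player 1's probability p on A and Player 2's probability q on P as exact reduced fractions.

p=2/5, q=1/3

P1 indiff ⇒ q·5+(1-q)·9 = q·9+(1-q)·7 ⇒ q(-4) = (1-q)(-2) ⇒ q = 1/3
P2 indiff ⇒ p·6+(1-p)·4 = p·0+(1-p)·8 ⇒ p(6) = (1-p)(4) ⇒ p = 2/5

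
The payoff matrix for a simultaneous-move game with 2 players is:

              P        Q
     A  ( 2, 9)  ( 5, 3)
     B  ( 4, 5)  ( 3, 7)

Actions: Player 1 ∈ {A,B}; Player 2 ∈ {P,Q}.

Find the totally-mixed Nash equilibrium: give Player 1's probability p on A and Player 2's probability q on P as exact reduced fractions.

P1 indiff ⇒ q·2+(1-q)·5 = q·4+(1-q)·3 ⇒ q(-2) = (1-q)(-2) ⇒ q = 1/2
P2 indiff ⇒ p·9+(1-p)·5 = p·3+(1-p)·7 ⇒ p(6) = (1-p)(2) ⇒ p = 1/4

p=1/4, q=1/2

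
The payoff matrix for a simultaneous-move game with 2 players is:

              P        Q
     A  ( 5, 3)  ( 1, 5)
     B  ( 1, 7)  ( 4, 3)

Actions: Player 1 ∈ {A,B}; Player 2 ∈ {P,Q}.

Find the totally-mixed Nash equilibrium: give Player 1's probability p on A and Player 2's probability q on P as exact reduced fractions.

P1 indiff ⇒ q·5+(1-q)·1 = q·1+(1-q)·4 ⇒ q(4) = (1-q)(3) ⇒ q = 3/7
P2 indiff ⇒ p·3+(1-p)·7 = p·5+(1-p)·3 ⇒ p(-2) = (1-p)(-4) ⇒ p = 2/3

P1 mixes 2/3 on A; P2 mixes 3/7 on P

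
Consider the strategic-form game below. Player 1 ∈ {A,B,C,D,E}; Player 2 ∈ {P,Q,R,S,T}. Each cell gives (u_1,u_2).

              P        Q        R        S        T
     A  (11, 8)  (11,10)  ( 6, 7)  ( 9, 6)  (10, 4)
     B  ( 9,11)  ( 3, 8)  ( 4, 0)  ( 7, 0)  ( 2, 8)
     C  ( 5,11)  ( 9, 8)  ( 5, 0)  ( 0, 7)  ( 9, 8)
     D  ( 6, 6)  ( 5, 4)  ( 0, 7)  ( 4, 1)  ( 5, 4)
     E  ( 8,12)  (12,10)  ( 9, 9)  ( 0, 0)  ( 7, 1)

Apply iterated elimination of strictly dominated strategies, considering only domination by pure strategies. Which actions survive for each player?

P1 drop B (A beats it: P:11>9 Q:11>3 R:6>4 S:9>7 T:10>2)
P1 drop C (A beats it: P:11>5 Q:11>9 R:6>5 S:9>0 T:10>9)
P1 drop D (A beats it: P:11>6 Q:11>5 R:6>0 S:9>4 T:10>5)
P2 drop R (P beats it: A:8>7 E:12>9)
P2 drop S (P beats it: A:8>6 E:12>0)
P2 drop T (P beats it: A:8>4 E:12>1)
P1→{A,E} P2→{P,Q}

Remaining: P1:{A,E} P2:{P,Q}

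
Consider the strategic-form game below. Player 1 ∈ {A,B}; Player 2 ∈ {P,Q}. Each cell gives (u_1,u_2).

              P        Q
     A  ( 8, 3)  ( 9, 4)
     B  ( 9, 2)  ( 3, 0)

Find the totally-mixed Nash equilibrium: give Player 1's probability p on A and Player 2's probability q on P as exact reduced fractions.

P1 indiff ⇒ q·8+(1-q)·9 = q·9+(1-q)·3 ⇒ q(-1) = (1-q)(-6) ⇒ q = 6/7
P2 indiff ⇒ p·3+(1-p)·2 = p·4+(1-p)·0 ⇒ p(-1) = (1-p)(-2) ⇒ p = 2/3

p=2/3, q=6/7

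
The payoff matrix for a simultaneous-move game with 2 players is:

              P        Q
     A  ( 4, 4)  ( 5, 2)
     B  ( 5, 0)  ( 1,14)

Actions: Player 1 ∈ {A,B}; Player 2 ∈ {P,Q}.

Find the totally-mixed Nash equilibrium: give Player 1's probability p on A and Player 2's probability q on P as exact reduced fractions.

P1 indiff ⇒ q·4+(1-q)·5 = q·5+(1-q)·1 ⇒ q(-1) = (1-q)(-4) ⇒ q = 4/5
P2 indiff ⇒ p·4+(1-p)·0 = p·2+(1-p)·14 ⇒ p(2) = (1-p)(14) ⇒ p = 7/8

p=7/8, q=4/5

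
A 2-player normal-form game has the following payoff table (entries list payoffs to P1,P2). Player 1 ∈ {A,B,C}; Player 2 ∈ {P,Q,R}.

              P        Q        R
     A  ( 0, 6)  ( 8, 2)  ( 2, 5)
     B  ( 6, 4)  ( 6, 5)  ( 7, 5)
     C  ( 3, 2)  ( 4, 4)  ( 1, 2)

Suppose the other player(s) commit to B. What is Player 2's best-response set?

u_2(P vs B) = 4
u_2(Q vs B) = 5
u_2(R vs B) = 5
max payoff 5 at {Q,R}

BR_2 = {Q,R}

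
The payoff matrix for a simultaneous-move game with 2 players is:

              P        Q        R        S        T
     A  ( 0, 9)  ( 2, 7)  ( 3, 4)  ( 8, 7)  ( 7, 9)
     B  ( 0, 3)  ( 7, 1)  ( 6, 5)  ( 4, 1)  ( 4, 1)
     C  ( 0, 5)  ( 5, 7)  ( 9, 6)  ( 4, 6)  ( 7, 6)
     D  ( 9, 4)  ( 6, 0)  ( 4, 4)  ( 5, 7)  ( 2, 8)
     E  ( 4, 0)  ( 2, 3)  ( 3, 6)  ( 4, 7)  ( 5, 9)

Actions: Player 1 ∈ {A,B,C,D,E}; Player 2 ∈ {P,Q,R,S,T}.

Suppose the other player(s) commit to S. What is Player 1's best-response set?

u_1(A vs S) = 8
u_1(B vs S) = 4
u_1(C vs S) = 4
u_1(D vs S) = 5
u_1(E vs S) = 4
max payoff 8 at {A}

argmax u_1 = {A}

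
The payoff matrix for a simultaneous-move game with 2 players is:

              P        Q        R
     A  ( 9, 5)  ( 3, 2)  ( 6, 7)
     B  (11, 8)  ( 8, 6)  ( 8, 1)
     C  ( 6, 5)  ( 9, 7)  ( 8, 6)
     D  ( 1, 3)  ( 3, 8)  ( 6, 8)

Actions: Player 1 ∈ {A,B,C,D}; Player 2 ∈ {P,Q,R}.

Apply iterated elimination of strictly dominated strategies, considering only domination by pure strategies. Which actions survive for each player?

P1 drop A (B beats it: P:11>9 Q:8>3 R:8>6)
P1 drop D (B beats it: P:11>1 Q:8>3 R:8>6)
P2 drop R (Q beats it: B:6>1 C:7>6)
P1→{B,C} P2→{P,Q}

IESDS → P1:{B,C} P2:{P,Q}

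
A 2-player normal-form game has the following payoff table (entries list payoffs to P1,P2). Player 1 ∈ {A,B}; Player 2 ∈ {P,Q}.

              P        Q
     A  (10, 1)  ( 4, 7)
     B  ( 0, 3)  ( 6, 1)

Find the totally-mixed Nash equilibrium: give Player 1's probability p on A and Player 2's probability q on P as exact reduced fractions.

P1 indiff ⇒ q·10+(1-q)·4 = q·0+(1-q)·6 ⇒ q(10) = (1-q)(2) ⇒ q = 1/6
P2 indiff ⇒ p·1+(1-p)·3 = p·7+(1-p)·1 ⇒ p(-6) = (1-p)(-2) ⇒ p = 1/4

(p,q) = (1/4, 1/6)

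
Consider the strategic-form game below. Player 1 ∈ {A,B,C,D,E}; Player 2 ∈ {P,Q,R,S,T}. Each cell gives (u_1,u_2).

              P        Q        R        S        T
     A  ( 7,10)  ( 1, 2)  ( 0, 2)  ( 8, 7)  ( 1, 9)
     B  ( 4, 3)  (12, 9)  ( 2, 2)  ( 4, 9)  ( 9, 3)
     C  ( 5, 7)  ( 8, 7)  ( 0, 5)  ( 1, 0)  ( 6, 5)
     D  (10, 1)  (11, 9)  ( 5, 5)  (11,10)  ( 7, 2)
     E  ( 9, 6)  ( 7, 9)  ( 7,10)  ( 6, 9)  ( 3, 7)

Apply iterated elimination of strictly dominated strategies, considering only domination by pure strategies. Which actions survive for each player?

P1 drop A (D beats it: P:10>7 Q:11>1 R:5>0 S:11>8 T:7>1)
P1 drop C (D beats it: P:10>5 Q:11>8 R:5>0 S:11>1 T:7>6)
P2 drop P (Q beats it: B:9>3 D:9>1 E:9>6)
P2 drop T (Q beats it: B:9>3 D:9>2 E:9>7)
P1→{B,D,E} P2→{Q,R,S}

IESDS → P1:{B,D,E} P2:{Q,R,S}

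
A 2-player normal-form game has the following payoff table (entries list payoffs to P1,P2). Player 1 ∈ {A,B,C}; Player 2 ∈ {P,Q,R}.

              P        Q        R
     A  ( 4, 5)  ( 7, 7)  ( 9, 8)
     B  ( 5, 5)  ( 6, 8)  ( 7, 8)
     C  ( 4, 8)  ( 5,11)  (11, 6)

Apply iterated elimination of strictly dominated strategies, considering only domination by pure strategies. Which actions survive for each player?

IESDS → P1:{A,C} P2:{Q,R}

P2 drop P (Q beats it: A:7>5 B:8>5 C:11>8)
P1 drop B (A beats it: Q:7>6 R:9>7)
P1→{A,C} P2→{Q,R}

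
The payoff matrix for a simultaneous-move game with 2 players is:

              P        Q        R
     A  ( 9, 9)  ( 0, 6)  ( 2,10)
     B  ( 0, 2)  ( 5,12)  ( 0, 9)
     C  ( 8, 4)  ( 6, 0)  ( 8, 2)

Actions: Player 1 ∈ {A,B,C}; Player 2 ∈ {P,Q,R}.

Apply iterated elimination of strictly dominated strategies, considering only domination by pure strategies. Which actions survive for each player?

P1 drop B (C beats it: P:8>0 Q:6>5 R:8>0)
P2 drop Q (P beats it: A:9>6 C:4>0)
P1→{A,C} P2→{P,R}

IESDS → P1:{A,C} P2:{P,R}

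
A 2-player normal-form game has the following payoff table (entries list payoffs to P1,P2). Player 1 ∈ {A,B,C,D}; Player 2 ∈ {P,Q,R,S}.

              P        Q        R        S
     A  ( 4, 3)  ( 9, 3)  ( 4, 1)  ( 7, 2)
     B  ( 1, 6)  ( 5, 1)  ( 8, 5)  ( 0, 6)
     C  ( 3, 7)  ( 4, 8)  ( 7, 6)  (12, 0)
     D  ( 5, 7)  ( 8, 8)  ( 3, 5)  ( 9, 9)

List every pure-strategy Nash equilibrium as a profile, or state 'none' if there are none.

NE set: (A,Q)

(A,P): not NE [P1→D gives 5>4]
(A,Q): NE
(A,R): not NE [P1→B gives 8>4; P2→Q gives 3>1]
(A,S): not NE [P1→C gives 12>7; P2→Q gives 3>2]
(B,P): not NE [P1→D gives 5>1]
(B,Q): not NE [P1→A gives 9>5; P2→S gives 6>1]
(B,R): not NE [P2→S gives 6>5]
(B,S): not NE [P1→C gives 12>0]
(C,P): not NE [P1→D gives 5>3; P2→Q gives 8>7]
(C,Q): not NE [P1→A gives 9>4]
(C,R): not NE [P1→B gives 8>7; P2→Q gives 8>6]
(C,S): not NE [P2→Q gives 8>0]
(D,P): not NE [P2→S gives 9>7]
(D,Q): not NE [P1→A gives 9>8; P2→S gives 9>8]
(D,R): not NE [P1→B gives 8>3; P2→S gives 9>5]
(D,S): not NE [P1→C gives 12>9]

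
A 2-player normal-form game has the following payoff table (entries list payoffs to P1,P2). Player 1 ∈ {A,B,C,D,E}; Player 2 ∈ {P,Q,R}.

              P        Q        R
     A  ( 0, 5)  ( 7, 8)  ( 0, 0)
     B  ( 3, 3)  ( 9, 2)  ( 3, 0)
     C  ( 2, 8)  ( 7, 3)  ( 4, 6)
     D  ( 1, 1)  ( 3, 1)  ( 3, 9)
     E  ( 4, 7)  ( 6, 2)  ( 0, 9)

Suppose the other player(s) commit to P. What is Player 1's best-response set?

P1 best: {E}

u_1(A vs P) = 0
u_1(B vs P) = 3
u_1(C vs P) = 2
u_1(D vs P) = 1
u_1(E vs P) = 4
max payoff 4 at {E}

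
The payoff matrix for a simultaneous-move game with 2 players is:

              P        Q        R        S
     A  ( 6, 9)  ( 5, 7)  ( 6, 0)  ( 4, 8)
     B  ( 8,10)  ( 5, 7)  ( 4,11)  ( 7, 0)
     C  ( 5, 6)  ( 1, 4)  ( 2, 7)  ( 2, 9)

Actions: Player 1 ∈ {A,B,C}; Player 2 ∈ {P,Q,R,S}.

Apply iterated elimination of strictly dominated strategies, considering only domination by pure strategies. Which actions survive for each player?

P1 drop C (A beats it: P:6>5 Q:5>1 R:6>2 S:4>2)
P2 drop Q (P beats it: A:9>7 B:10>7)
P2 drop S (P beats it: A:9>8 B:10>0)
P1→{A,B} P2→{P,R}

IESDS → P1:{A,B} P2:{P,R}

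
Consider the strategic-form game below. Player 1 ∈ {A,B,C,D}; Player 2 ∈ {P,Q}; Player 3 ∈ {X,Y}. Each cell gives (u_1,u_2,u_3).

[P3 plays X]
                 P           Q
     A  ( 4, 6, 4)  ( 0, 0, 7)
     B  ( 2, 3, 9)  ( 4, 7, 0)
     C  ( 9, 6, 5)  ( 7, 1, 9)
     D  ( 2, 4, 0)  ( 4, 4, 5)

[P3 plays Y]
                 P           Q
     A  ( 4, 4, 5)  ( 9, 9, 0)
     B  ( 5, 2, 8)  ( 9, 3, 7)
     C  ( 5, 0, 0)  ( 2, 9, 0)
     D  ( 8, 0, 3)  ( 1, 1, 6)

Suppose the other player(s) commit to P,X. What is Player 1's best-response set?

P1 best: {C}

u_1(A vs P,X) = 4
u_1(B vs P,X) = 2
u_1(C vs P,X) = 9
u_1(D vs P,X) = 2
max payoff 9 at {C}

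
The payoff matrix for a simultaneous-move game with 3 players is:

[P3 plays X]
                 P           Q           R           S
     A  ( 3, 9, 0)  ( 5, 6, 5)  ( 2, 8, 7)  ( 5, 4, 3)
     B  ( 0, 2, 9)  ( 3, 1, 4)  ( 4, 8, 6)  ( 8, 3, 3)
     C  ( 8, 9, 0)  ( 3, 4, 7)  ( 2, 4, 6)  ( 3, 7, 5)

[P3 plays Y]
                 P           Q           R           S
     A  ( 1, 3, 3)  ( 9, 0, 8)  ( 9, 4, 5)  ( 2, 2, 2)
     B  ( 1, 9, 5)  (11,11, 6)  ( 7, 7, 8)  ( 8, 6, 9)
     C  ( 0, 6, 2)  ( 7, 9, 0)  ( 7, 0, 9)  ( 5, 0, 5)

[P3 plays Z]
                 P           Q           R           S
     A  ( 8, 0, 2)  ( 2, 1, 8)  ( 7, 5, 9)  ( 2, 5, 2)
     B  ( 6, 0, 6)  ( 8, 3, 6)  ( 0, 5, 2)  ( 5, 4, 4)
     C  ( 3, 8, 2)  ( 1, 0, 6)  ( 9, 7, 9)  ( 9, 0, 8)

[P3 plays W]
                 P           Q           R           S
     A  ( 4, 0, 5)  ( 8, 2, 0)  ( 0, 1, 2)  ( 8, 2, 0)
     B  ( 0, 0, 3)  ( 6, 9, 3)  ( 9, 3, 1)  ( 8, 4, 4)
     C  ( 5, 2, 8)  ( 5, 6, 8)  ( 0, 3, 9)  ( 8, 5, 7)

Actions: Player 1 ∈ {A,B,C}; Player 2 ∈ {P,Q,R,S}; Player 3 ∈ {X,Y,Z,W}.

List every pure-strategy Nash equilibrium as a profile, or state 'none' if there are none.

Nash profiles: (B,Q,Y)

(A,P,X): not NE [P1→C gives 8>3; P3→W gives 5>0]
(A,P,Y): not NE [P2→R gives 4>3; P3→W gives 5>3]
(A,P,Z): not NE [P2→S gives 5>0; P3→W gives 5>2]
(A,P,W): not NE [P1→C gives 5>4; P2→S gives 2>0]
(A,Q,X): not NE [P2→P gives 9>6; P3→Z gives 8>5]
(A,Q,Y): not NE [P1→B gives 11>9; P2→R gives 4>0]
(A,Q,Z): not NE [P1→B gives 8>2; P2→S gives 5>1]
(A,Q,W): not NE [P3→Z gives 8>0]
(A,R,X): not NE [P1→B gives 4>2; P2→P gives 9>8; P3→Z gives 9>7]
(A,R,Y): not NE [P3→Z gives 9>5]
(A,R,Z): not NE [P1→C gives 9>7]
(A,R,W): not NE [P1→B gives 9>0; P2→S gives 2>1; P3→Z gives 9>2]
(A,S,X): not NE [P1→B gives 8>5; P2→P gives 9>4]
(A,S,Y): not NE [P1→B gives 8>2; P2→R gives 4>2; P3→X gives 3>2]
(A,S,Z): not NE [P1→C gives 9>2; P3→X gives 3>2]
(A,S,W): not NE [P3→X gives 3>0]
(B,P,X): not NE [P1→C gives 8>0; P2→R gives 8>2]
(B,P,Y): not NE [P2→Q gives 11>9; P3→X gives 9>5]
(B,P,Z): not NE [P1→A gives 8>6; P2→R gives 5>0; P3→X gives 9>6]
(B,P,W): not NE [P1→C gives 5>0; P2→Q gives 9>0; P3→X gives 9>3]
(B,Q,X): not NE [P1→A gives 5>3; P2→R gives 8>1; P3→Z gives 6>4]
(B,Q,Y): NE
(B,Q,Z): not NE [P2→R gives 5>3]
(B,Q,W): not NE [P1→A gives 8>6; P3→Z gives 6>3]
(B,R,X): not NE [P3→Y gives 8>6]
(B,R,Y): not NE [P1→A gives 9>7; P2→Q gives 11>7]
(B,R,Z): not NE [P1→C gives 9>0; P3→Y gives 8>2]
(B,R,W): not NE [P2→Q gives 9>3; P3→Y gives 8>1]
(B,S,X): not NE [P2→R gives 8>3; P3→Y gives 9>3]
(B,S,Y): not NE [P2→Q gives 11>6]
(B,S,Z): not NE [P1→C gives 9>5; P2→R gives 5>4; P3→Y gives 9>4]
(B,S,W): not NE [P2→Q gives 9>4; P3→Y gives 9>4]
(C,P,X): not NE [P3→W gives 8>0]
(C,P,Y): not NE [P1→B gives 1>0; P2→Q gives 9>6; P3→W gives 8>2]
(C,P,Z): not NE [P1→A gives 8>3; P3→W gives 8>2]
(C,P,W): not NE [P2→Q gives 6>2]
(C,Q,X): not NE [P1→A gives 5>3; P2→P gives 9>4; P3→W gives 8>7]
(C,Q,Y): not NE [P1→B gives 11>7; P3→W gives 8>0]
(C,Q,Z): not NE [P1→B gives 8>1; P2→P gives 8>0; P3→W gives 8>6]
(C,Q,W): not NE [P1→A gives 8>5]
(C,R,X): not NE [P1→B gives 4>2; P2→P gives 9>4; P3→W gives 9>6]
(C,R,Y): not NE [P1→A gives 9>7; P2→Q gives 9>0]
(C,R,Z): not NE [P2→P gives 8>7]
(C,R,W): not NE [P1→B gives 9>0; P2→Q gives 6>3]
(C,S,X): not NE [P1→B gives 8>3; P2→P gives 9>7; P3→Z gives 8>5]
(C,S,Y): not NE [P1→B gives 8>5; P2→Q gives 9>0; P3→Z gives 8>5]
(C,S,Z): not NE [P2→P gives 8>0]
(C,S,W): not NE [P2→Q gives 6>5; P3→Z gives 8>7]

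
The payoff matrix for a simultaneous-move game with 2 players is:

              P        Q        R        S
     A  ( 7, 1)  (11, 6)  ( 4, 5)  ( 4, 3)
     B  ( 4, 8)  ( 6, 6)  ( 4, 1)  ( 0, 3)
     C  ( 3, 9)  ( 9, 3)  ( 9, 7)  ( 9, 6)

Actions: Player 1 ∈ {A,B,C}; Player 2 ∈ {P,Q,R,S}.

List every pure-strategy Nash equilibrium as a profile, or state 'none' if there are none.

(A,P): not NE [P2→Q gives 6>1]
(A,Q): NE
(A,R): not NE [P1→C gives 9>4; P2→Q gives 6>5]
(A,S): not NE [P1→C gives 9>4; P2→Q gives 6>3]
(B,P): not NE [P1→A gives 7>4]
(B,Q): not NE [P1→A gives 11>6; P2→P gives 8>6]
(B,R): not NE [P1→C gives 9>4; P2→P gives 8>1]
(B,S): not NE [P1→C gives 9>0; P2→P gives 8>3]
(C,P): not NE [P1→A gives 7>3]
(C,Q): not NE [P1→A gives 11>9; P2→P gives 9>3]
(C,R): not NE [P2→P gives 9>7]
(C,S): not NE [P2→P gives 9>6]

Nash profiles: (A,Q)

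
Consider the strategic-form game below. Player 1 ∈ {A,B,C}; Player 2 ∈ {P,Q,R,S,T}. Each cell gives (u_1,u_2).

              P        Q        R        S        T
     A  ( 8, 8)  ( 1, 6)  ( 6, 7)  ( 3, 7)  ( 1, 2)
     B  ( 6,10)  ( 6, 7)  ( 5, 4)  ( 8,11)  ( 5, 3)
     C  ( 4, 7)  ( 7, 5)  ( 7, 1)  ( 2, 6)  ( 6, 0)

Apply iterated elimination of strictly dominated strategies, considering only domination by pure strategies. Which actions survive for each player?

P2 drop Q (P beats it: A:8>6 B:10>7 C:7>5)
P2 drop R (P beats it: A:8>7 B:10>4 C:7>1)
P2 drop T (P beats it: A:8>2 B:10>3 C:7>0)
P1 drop C (A beats it: P:8>4 S:3>2)
P1→{A,B} P2→{P,S}

Remaining: P1:{A,B} P2:{P,S}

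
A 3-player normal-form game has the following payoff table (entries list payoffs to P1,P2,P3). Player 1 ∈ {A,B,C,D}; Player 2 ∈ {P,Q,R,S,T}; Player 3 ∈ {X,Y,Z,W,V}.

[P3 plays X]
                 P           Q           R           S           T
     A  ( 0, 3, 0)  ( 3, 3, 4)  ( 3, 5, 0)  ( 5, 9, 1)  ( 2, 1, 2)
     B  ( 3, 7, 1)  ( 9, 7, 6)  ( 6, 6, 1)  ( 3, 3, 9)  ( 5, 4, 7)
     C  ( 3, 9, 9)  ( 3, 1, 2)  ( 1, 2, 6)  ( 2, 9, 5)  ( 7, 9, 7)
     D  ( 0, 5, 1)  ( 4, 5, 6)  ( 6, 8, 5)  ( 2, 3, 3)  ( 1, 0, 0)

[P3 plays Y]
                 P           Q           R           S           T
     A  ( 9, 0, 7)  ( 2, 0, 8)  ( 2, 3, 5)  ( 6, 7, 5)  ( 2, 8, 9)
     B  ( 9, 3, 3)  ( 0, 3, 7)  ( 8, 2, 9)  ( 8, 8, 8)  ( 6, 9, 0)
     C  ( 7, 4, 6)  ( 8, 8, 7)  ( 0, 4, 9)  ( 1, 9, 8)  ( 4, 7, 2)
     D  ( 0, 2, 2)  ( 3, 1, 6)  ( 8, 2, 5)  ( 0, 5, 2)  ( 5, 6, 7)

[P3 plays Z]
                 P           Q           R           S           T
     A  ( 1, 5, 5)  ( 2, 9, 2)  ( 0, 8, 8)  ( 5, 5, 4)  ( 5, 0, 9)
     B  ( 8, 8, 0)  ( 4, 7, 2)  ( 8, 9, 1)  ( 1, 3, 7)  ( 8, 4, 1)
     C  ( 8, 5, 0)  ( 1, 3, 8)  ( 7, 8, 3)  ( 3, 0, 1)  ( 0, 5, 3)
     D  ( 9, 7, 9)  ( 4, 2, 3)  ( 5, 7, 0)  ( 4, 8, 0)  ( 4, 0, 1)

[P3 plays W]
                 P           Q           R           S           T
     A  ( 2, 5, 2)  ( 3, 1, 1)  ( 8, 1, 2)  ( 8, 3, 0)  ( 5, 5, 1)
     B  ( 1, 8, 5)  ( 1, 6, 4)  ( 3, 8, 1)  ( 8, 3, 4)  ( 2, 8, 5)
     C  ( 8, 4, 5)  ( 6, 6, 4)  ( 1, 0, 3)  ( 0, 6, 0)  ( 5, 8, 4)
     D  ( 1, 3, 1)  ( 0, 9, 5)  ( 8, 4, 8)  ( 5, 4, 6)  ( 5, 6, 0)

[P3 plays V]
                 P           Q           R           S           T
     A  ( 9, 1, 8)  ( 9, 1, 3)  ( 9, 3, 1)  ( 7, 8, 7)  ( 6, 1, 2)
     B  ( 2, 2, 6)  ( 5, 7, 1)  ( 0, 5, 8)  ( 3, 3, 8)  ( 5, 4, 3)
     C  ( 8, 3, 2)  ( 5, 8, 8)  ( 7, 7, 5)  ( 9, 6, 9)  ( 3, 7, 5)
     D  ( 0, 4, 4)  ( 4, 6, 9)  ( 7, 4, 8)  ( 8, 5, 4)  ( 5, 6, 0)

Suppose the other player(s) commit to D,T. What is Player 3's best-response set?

P3 best: {Y}

u_3(X vs D,T) = 0
u_3(Y vs D,T) = 7
u_3(Z vs D,T) = 1
u_3(W vs D,T) = 0
u_3(V vs D,T) = 0
max payoff 7 at {Y}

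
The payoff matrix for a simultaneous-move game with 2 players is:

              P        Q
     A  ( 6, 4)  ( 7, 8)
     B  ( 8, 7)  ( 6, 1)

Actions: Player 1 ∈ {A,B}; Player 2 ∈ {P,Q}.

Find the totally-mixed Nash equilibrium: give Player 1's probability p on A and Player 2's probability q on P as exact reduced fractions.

P1 indiff ⇒ q·6+(1-q)·7 = q·8+(1-q)·6 ⇒ q(-2) = (1-q)(-1) ⇒ q = 1/3
P2 indiff ⇒ p·4+(1-p)·7 = p·8+(1-p)·1 ⇒ p(-4) = (1-p)(-6) ⇒ p = 3/5

(p,q) = (3/5, 1/3)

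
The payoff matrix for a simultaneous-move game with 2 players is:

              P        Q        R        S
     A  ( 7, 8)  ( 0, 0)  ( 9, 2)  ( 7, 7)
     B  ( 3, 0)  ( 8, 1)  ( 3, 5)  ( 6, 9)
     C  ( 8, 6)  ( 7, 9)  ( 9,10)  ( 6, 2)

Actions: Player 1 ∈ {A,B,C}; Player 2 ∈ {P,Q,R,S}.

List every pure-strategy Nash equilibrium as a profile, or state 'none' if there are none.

(A,P): not NE [P1→C gives 8>7]
(A,Q): not NE [P1→B gives 8>0; P2→P gives 8>0]
(A,R): not NE [P2→P gives 8>2]
(A,S): not NE [P2→P gives 8>7]
(B,P): not NE [P1→C gives 8>3; P2→S gives 9>0]
(B,Q): not NE [P2→S gives 9>1]
(B,R): not NE [P1→C gives 9>3; P2→S gives 9>5]
(B,S): not NE [P1→A gives 7>6]
(C,P): not NE [P2→R gives 10>6]
(C,Q): not NE [P1→B gives 8>7; P2→R gives 10>9]
(C,R): NE
(C,S): not NE [P1→A gives 7>6; P2→R gives 10>2]

PSNE = {(C,R)}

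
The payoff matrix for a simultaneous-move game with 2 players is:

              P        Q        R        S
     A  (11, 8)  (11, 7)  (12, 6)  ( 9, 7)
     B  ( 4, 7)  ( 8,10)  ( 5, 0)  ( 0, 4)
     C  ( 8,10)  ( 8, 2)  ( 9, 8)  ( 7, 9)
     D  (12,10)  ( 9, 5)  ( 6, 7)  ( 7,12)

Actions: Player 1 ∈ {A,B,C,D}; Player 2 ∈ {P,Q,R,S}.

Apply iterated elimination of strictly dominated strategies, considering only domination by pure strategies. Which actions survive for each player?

P1 drop B (A beats it: P:11>4 Q:11>8 R:12>5 S:9>0)
P1 drop C (A beats it: P:11>8 Q:11>8 R:12>9 S:9>7)
P2 drop Q (P beats it: A:8>7 D:10>5)
P2 drop R (P beats it: A:8>6 D:10>7)
P1→{A,D} P2→{P,S}

IESDS → P1:{A,D} P2:{P,S}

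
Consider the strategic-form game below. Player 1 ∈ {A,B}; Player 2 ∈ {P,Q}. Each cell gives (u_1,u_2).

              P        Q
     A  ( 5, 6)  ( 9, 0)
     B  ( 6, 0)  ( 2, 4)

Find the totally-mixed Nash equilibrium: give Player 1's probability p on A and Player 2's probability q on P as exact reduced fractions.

P1 indiff ⇒ q·5+(1-q)·9 = q·6+(1-q)·2 ⇒ q(-1) = (1-q)(-7) ⇒ q = 7/8
P2 indiff ⇒ p·6+(1-p)·0 = p·0+(1-p)·4 ⇒ p(6) = (1-p)(4) ⇒ p = 2/5

p=2/5, q=7/8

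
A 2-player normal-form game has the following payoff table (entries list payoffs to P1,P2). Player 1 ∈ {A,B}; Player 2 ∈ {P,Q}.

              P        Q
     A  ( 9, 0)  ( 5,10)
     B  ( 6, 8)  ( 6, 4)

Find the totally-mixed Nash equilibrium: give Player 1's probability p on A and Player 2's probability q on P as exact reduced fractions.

(p,q) = (2/7, 1/4)

P1 indiff ⇒ q·9+(1-q)·5 = q·6+(1-q)·6 ⇒ q(3) = (1-q)(1) ⇒ q = 1/4
P2 indiff ⇒ p·0+(1-p)·8 = p·10+(1-p)·4 ⇒ p(-10) = (1-p)(-4) ⇒ p = 2/7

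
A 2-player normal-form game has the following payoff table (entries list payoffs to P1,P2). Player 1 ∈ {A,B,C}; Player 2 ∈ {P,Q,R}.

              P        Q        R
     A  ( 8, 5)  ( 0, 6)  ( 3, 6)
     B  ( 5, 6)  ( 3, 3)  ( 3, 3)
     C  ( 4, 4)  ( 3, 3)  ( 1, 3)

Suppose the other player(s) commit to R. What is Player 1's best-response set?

P1 best: {A,B}

u_1(A vs R) = 3
u_1(B vs R) = 3
u_1(C vs R) = 1
max payoff 3 at {A,B}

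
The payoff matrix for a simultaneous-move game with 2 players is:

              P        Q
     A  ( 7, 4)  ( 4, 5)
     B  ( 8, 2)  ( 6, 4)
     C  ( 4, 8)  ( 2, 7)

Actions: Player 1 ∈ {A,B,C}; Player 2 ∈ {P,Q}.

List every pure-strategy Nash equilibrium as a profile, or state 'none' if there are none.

(A,P): not NE [P1→B gives 8>7; P2→Q gives 5>4]
(A,Q): not NE [P1→B gives 6>4]
(B,P): not NE [P2→Q gives 4>2]
(B,Q): NE
(C,P): not NE [P1→B gives 8>4]
(C,Q): not NE [P1→B gives 6>2; P2→P gives 8>7]

PSNE = {(B,Q)}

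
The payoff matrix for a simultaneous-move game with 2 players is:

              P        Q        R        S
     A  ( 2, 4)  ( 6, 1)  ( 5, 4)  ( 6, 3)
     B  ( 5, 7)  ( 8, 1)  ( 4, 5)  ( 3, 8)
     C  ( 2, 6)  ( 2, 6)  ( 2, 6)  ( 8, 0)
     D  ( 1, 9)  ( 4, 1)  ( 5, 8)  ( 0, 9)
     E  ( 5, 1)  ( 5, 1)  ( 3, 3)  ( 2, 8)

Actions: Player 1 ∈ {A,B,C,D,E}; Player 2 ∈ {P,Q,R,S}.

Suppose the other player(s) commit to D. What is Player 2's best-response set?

u_2(P vs D) = 9
u_2(Q vs D) = 1
u_2(R vs D) = 8
u_2(S vs D) = 9
max payoff 9 at {P,S}

P2 best: {P,S}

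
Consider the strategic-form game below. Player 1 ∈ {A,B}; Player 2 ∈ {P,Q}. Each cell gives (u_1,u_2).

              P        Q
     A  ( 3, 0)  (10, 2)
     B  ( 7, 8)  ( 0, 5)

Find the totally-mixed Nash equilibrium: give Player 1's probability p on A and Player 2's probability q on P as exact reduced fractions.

P1 mixes 3/5 on A; P2 mixes 5/7 on P

P1 indiff ⇒ q·3+(1-q)·10 = q·7+(1-q)·0 ⇒ q(-4) = (1-q)(-10) ⇒ q = 5/7
P2 indiff ⇒ p·0+(1-p)·8 = p·2+(1-p)·5 ⇒ p(-2) = (1-p)(-3) ⇒ p = 3/5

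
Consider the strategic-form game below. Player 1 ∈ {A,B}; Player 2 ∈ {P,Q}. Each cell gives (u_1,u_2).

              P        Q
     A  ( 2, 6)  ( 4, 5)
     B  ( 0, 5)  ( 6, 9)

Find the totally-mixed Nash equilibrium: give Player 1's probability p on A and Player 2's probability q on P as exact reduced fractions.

P1 mixes 4/5 on A; P2 mixes 1/2 on P

P1 indiff ⇒ q·2+(1-q)·4 = q·0+(1-q)·6 ⇒ q(2) = (1-q)(2) ⇒ q = 1/2
P2 indiff ⇒ p·6+(1-p)·5 = p·5+(1-p)·9 ⇒ p(1) = (1-p)(4) ⇒ p = 4/5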